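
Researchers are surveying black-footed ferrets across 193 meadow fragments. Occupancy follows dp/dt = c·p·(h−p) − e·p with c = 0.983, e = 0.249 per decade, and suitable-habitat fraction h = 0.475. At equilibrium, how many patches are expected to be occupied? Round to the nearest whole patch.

43

p* = h − e/c = 0.475 − 0.2533 = 0.2217.
Expected occupied patches = N × p* = 193 × 0.2217 = 42.79 ≈ 43.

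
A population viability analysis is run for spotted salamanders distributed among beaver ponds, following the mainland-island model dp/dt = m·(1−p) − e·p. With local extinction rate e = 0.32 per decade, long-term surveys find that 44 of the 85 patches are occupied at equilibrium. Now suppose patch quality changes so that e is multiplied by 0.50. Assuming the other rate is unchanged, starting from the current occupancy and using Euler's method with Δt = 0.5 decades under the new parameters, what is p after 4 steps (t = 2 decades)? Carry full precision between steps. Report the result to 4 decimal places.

Observed p* = 44/85 = 0.51765.
Balance m(1−p*) = e·p* gives m = e·p*/(1−p*) = 0.32×0.51765/0.48235 = 0.34341.
Starting from p₀ = 0.51765; update p ← p + (dp/dt)·Δt with the new parameters.
t = 0.5: p = 0.51765 + (+0.04141) = 0.55906
t = 1: p = 0.55906 + (+0.03099) = 0.59005
t = 1.5: p = 0.59005 + (+0.02319) = 0.61324
t = 2: p = 0.61324 + (+0.01735) = 0.63059

0.6306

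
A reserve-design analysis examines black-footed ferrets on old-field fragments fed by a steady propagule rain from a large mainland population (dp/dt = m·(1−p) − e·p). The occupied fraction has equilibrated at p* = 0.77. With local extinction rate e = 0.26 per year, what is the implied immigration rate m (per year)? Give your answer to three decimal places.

0.870

At equilibrium m(1−p*) = e·p*, so m = e·p*/(1−p*).
m = 0.26 × 0.77 / 0.2300 = 0.2002/0.2300 = 0.8704.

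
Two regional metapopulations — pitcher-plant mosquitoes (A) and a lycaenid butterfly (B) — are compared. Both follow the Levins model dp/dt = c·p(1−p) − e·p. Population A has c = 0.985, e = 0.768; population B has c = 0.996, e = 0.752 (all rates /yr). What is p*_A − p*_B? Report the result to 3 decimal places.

A: p*_A = 1 − 0.768/0.985 = 0.2203.
B: p*_B = 1 − 0.752/0.996 = 0.2450.
p*_A − p*_B = 0.2203 − 0.2450 = -0.0247.

-0.025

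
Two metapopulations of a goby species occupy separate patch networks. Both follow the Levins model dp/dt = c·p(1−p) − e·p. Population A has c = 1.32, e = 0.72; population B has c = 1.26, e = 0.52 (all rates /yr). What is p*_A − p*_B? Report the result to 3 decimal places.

A: p*_A = 1 − 0.72/1.32 = 0.4545.
B: p*_B = 1 − 0.52/1.26 = 0.5873.
p*_A − p*_B = 0.4545 − 0.5873 = -0.1328.

-0.133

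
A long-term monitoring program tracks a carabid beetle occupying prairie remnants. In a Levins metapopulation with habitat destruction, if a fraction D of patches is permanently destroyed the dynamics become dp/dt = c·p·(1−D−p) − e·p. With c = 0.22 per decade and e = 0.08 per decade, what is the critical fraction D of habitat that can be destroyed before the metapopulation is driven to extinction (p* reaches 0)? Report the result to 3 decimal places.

The nontrivial equilibrium is p* = (1−D) − e/c; extinction occurs when this hits zero.
So D_crit = 1 − e/c = 1 − 0.08/0.22 = 1 − 0.3636 = 0.6364.
This equals the undisturbed p*, a classic result of Lande's extension.

0.636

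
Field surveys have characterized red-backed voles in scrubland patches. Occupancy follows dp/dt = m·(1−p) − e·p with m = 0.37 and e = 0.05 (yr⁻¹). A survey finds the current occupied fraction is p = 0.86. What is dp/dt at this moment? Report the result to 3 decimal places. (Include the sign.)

0.009

Colonization term: m·(1−p) = 0.37×0.1400 = 0.05180.
Extinction term: e·p = 0.04300.
dp/dt = 0.05180 − 0.04300 = 0.00880.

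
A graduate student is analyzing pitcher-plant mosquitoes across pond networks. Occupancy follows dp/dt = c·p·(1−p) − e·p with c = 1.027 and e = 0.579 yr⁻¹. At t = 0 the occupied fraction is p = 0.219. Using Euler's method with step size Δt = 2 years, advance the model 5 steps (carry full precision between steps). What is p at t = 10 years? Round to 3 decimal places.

0.436

Update rule: p ← p + [c·p·(1−p) − e·p]·Δt with Δt = 2.
p: 0.21900 → 0.31671  (Δp = +0.09771)
p: 0.31671 → 0.39446  (Δp = +0.07774)
p: 0.39446 → 0.42830  (Δp = +0.03384)
p: 0.42830 → 0.43527  (Δp = +0.00697)
p: 0.43527 → 0.43612  (Δp = +0.00085)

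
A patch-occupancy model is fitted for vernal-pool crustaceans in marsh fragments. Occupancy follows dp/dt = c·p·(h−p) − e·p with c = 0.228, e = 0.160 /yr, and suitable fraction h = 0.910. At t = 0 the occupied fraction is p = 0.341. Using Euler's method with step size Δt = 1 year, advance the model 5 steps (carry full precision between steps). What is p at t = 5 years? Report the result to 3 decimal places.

0.299

Update rule: p ← p + [c·p·(h−p) − e·p]·Δt with Δt = 1.
t = 1: p = 0.34100 + (-0.01032) = 0.33068
t = 2: p = 0.33068 + (-0.00923) = 0.32145
t = 3: p = 0.32145 + (-0.00830) = 0.31315
t = 4: p = 0.31315 + (-0.00749) = 0.30566
t = 5: p = 0.30566 + (-0.00679) = 0.29887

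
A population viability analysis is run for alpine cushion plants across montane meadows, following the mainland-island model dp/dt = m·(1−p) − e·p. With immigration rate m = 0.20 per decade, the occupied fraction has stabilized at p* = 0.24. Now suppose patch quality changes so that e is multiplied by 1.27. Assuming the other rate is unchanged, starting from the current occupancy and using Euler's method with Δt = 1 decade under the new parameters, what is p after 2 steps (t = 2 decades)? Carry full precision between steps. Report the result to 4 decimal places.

0.1991

Balance m(1−p*) = e·p* gives e = m(1−p*)/p* = 0.20×0.76000/0.24000 = 0.63333.
Starting from p₀ = 0.24000; update p ← p + (dp/dt)·Δt with the new parameters.
  1  |  dp/dt·Δt = -0.041040  |  p_1 = 0.198960
  2  |  dp/dt·Δt = +0.000178  |  p_2 = 0.199138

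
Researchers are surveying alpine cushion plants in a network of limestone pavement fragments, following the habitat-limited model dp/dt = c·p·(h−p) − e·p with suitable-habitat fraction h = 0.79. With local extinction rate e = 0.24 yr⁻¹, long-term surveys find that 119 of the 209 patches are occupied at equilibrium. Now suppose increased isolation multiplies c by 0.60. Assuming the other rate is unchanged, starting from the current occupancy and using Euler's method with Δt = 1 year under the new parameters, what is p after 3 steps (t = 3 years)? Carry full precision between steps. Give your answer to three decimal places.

0.464

Observed p* = 119/209 = 0.56938.
Balance c(h−p*) = e gives c = e/(0.79 − 0.56938) = 0.24/0.22062 = 1.08783.
Starting from p₀ = 0.56938; update p ← p + (dp/dt)·Δt with the new parameters.
t = 1: p = 0.56938 + (-0.05466) = 0.51472
t = 2: p = 0.51472 + (-0.03105) = 0.48367
t = 3: p = 0.48367 + (-0.01937) = 0.46429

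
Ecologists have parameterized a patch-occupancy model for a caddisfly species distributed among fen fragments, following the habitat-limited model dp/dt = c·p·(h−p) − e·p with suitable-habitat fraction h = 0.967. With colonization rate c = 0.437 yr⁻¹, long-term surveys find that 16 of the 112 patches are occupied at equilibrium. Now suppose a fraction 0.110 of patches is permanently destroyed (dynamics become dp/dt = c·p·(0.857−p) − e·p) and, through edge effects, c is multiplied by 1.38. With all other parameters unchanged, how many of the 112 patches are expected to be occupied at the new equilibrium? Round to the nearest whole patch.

Observed p* = 16/112 = 0.14286.
Balance c(h−p*) = e gives e = 0.437×(0.967 − 0.14286) = 0.36015.
New p* = 0.857 − e/c = 0.857 − 0.36015/0.60306 = 0.25980.
Expected occupied = 112 × 0.25980 = 29.10 ≈ 29.

29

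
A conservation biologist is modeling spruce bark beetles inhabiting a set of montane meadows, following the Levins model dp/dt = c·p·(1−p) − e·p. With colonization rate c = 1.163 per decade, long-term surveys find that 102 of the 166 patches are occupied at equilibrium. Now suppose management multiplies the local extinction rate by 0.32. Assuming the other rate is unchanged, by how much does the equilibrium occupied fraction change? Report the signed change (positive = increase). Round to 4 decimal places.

0.2622

Observed p* = 102/166 = 0.61446.
Balance c(1−p*) = e gives e = 1.163×(1 − 0.61446) = 0.44838.
New p* = 1 − e/c = 1 − 0.14348/1.16300 = 0.87663.
Δp* = 0.87663 − 0.61446 = +0.26217.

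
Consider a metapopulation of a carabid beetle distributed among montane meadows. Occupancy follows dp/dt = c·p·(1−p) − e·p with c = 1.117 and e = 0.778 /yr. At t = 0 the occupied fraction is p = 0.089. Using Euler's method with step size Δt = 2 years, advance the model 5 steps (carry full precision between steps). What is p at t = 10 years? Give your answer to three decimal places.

Update rule: p ← p + [c·p·(1−p) − e·p]·Δt with Δt = 2.
step 1: Δp = +0.04265, p = 0.13165
step 2: Δp = +0.05054, p = 0.18219
step 3: Δp = +0.04937, p = 0.23156
step 4: Δp = +0.03721, p = 0.26877
step 5: Δp = +0.02085, p = 0.28962

0.290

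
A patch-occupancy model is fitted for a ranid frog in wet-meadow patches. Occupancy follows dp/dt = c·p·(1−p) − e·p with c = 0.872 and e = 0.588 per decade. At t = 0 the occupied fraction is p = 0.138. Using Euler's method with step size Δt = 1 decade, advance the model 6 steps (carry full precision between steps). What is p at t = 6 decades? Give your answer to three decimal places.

Update rule: p ← p + [c·p·(1−p) − e·p]·Δt with Δt = 1.
step 1: Δp = +0.02259, p = 0.16059
step 2: Δp = +0.02312, p = 0.18371
step 3: Δp = +0.02274, p = 0.20645
step 4: Δp = +0.02147, p = 0.22792
step 5: Δp = +0.01943, p = 0.24735
step 6: Δp = +0.01690, p = 0.26424

0.264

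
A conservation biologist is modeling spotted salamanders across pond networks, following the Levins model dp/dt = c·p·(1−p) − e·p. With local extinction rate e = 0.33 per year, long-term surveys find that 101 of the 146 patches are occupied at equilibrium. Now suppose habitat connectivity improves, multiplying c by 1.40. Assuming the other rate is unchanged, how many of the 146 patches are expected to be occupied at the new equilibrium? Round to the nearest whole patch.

114

Observed p* = 101/146 = 0.69178.
Balance c(1−p*) = e gives c = e/(1 − 0.69178) = 0.33/0.30822 = 1.07066.
New p* = 1 − e/c = 1 − 0.33000/1.49892 = 0.77984.
Expected occupied = 146 × 0.77984 = 113.86 ≈ 114.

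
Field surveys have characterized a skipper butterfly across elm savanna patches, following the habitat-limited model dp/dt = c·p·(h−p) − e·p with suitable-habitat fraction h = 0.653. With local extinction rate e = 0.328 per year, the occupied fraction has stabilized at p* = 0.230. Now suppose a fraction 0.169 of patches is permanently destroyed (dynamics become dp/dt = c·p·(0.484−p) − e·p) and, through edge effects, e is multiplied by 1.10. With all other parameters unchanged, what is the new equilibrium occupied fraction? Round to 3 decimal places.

0.019

Balance c(h−p*) = e gives c = e/(0.653 − 0.23000) = 0.328/0.42300 = 0.77541.
New p* = 0.484 − e/c = 0.484 − 0.36080/0.77541 = 0.01870.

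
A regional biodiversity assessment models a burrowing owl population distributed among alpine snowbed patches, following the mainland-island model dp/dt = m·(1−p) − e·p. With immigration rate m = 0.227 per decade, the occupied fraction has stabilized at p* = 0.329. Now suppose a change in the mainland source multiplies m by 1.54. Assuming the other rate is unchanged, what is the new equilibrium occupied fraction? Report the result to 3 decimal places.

0.430

Balance m(1−p*) = e·p* gives e = m(1−p*)/p* = 0.227×0.67100/0.32900 = 0.46297.
New p* = m/(m+e) = 0.34958/(0.34958+0.46297) = 0.43023.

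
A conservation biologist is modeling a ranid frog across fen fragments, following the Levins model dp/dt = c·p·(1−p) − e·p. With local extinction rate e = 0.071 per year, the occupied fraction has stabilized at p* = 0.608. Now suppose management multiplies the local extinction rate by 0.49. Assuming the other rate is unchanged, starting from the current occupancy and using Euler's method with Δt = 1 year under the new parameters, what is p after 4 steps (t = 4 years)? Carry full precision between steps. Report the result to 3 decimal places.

Balance c(1−p*) = e gives c = e/(1 − 0.60800) = 0.071/0.39200 = 0.18112.
Starting from p₀ = 0.60800; update p ← p + (dp/dt)·Δt with the new parameters.
  1  |  dp/dt·Δt = +0.022016  |  p_1 = 0.630016
  2  |  dp/dt·Δt = +0.020301  |  p_2 = 0.650316
  3  |  dp/dt·Δt = +0.018564  |  p_3 = 0.668880
  4  |  dp/dt·Δt = +0.016845  |  p_4 = 0.685725

0.686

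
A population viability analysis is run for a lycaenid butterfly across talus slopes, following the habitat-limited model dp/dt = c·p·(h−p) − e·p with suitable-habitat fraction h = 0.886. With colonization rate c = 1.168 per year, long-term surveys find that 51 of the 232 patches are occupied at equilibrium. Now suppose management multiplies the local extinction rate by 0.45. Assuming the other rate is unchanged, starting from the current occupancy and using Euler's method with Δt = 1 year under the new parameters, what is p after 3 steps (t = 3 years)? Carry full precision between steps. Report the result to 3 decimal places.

0.497

Observed p* = 51/232 = 0.21983.
Balance c(h−p*) = e gives e = 1.168×(0.886 − 0.21983) = 0.77809.
Starting from p₀ = 0.21983; update p ← p + (dp/dt)·Δt with the new parameters.
p: 0.21983 → 0.31390  (Δp = +0.09408)
p: 0.31390 → 0.41375  (Δp = +0.09984)
p: 0.41375 → 0.49710  (Δp = +0.08335)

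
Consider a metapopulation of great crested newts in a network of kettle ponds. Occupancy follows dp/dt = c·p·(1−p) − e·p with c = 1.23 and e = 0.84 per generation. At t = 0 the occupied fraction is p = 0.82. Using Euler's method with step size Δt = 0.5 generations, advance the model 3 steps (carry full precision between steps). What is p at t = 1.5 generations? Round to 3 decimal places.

0.432

Update rule: p ← p + [c·p·(1−p) − e·p]·Δt with Δt = 0.5.
  1  |  dp/dt·Δt = -0.253626  |  p_1 = 0.566374
  2  |  dp/dt·Δt = -0.086836  |  p_2 = 0.479538
  3  |  dp/dt·Δt = -0.047913  |  p_3 = 0.431624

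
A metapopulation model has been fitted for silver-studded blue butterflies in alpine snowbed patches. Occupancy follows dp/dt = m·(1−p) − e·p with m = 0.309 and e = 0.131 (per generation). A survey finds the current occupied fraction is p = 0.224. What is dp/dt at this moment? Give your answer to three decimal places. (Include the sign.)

Colonization term: m·(1−p) = 0.309×0.7760 = 0.23978.
Extinction term: e·p = 0.02934.
dp/dt = 0.23978 − 0.02934 = 0.21044.

0.210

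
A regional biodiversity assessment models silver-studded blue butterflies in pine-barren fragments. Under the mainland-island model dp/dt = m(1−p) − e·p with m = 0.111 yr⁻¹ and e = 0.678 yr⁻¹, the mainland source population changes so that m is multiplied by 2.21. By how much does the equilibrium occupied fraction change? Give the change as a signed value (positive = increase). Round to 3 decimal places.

Before: p* = 0.111/(0.111+0.678) = 0.1407.
After: m = 0.24531, e = 0.678; p* = 0.24531/0.9233 = 0.2657.
Δp* = 0.2657 − 0.1407 = +0.1250.

0.125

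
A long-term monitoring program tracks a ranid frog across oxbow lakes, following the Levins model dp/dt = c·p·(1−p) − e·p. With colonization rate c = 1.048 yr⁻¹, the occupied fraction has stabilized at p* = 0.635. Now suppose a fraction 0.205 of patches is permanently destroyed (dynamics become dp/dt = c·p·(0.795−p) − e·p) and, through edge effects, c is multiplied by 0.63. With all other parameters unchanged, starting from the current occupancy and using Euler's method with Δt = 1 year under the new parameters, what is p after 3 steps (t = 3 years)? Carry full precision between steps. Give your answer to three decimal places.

0.342

Balance c(1−p*) = e gives e = 1.048×(1 − 0.63500) = 0.38252.
Starting from p₀ = 0.63500; update p ← p + (dp/dt)·Δt with the new parameters.
t = 1: p = 0.63500 + (-0.17582) = 0.45918
t = 2: p = 0.45918 + (-0.07384) = 0.38534
t = 3: p = 0.38534 + (-0.04318) = 0.34217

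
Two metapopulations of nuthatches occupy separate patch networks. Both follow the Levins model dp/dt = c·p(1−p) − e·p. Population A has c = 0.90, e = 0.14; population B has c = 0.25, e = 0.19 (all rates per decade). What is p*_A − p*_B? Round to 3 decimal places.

0.604

A: p*_A = 1 − 0.14/0.90 = 0.8444.
B: p*_B = 1 − 0.19/0.25 = 0.2400.
p*_A − p*_B = 0.8444 − 0.2400 = 0.6044.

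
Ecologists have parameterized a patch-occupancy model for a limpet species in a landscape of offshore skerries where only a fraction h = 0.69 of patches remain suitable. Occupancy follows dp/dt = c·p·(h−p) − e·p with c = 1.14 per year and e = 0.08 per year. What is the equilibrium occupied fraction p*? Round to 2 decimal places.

0.62

Setting dp/dt = 0 and dividing by p* gives c·(h−p*) = e.
So p* = h − e/c = 0.69 − 0.08/1.14 = 0.69 − 0.0702 = 0.6198.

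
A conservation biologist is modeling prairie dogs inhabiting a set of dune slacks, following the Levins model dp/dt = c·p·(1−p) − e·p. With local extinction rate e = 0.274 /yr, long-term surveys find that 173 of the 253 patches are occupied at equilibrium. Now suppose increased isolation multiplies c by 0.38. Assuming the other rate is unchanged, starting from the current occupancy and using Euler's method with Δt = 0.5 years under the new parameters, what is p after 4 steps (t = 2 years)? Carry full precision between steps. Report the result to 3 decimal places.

Observed p* = 173/253 = 0.68379.
Balance c(1−p*) = e gives c = e/(1 − 0.68379) = 0.274/0.31621 = 0.86653.
Starting from p₀ = 0.68379; update p ← p + (dp/dt)·Δt with the new parameters.
  1  |  dp/dt·Δt = -0.058082  |  p_1 = 0.625713
  2  |  dp/dt·Δt = -0.047165  |  p_2 = 0.578548
  3  |  dp/dt·Δt = -0.039117  |  p_3 = 0.539431
  4  |  dp/dt·Δt = -0.032998  |  p_4 = 0.506433

0.506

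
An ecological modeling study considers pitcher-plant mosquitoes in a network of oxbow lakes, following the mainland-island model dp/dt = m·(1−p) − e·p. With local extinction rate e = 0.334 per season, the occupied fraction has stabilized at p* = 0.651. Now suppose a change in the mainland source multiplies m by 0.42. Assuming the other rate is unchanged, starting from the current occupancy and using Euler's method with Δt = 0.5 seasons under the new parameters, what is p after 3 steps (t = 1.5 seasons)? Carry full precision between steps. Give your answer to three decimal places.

0.513

Balance m(1−p*) = e·p* gives m = e·p*/(1−p*) = 0.334×0.65100/0.34900 = 0.62302.
Starting from p₀ = 0.65100; update p ← p + (dp/dt)·Δt with the new parameters.
step 1: Δp = -0.06306, p = 0.58794
step 2: Δp = -0.04428, p = 0.54367
step 3: Δp = -0.03109, p = 0.51258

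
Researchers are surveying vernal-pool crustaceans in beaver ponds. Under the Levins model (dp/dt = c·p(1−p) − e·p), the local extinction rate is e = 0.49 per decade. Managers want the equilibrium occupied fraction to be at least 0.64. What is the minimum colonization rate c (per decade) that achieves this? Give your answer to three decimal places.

p* = 1 − e/c ≥ 0.64 requires e/c ≤ 0.3600, i.e. c ≥ e/0.3600.
c_min = 0.49/0.3600 = 1.3611.

1.361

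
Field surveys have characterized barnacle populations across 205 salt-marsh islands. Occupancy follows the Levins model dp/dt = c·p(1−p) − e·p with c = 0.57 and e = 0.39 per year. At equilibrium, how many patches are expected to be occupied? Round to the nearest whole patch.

p* = 1 − e/c = 1 − 0.39/0.57 = 0.3158.
Expected occupied patches = N × p* = 205 × 0.3158 = 64.74 ≈ 65.

65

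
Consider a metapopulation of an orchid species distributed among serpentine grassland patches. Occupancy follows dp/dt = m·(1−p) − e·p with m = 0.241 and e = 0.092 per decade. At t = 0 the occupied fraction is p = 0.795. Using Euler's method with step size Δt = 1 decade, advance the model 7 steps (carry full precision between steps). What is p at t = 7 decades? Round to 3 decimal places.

Update rule: p ← p + [m·(1−p) − e·p]·Δt with Δt = 1.
p: 0.79500 → 0.77127  (Δp = -0.02374)
p: 0.77127 → 0.75543  (Δp = -0.01583)
p: 0.75543 → 0.74487  (Δp = -0.01056)
p: 0.74487 → 0.73783  (Δp = -0.00704)
p: 0.73783 → 0.73313  (Δp = -0.00470)
p: 0.73313 → 0.73000  (Δp = -0.00313)
p: 0.73000 → 0.72791  (Δp = -0.00209)

0.728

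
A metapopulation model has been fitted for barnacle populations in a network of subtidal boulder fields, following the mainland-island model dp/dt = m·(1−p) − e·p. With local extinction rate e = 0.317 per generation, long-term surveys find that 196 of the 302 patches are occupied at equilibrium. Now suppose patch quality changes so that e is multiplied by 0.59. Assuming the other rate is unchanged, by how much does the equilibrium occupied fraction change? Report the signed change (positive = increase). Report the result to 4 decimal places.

0.1091

Observed p* = 196/302 = 0.64901.
Balance m(1−p*) = e·p* gives m = e·p*/(1−p*) = 0.317×0.64901/0.35099 = 0.58616.
New p* = m/(m+e) = 0.58616/(0.58616+0.18703) = 0.75811.
Δp* = 0.75811 − 0.64901 = +0.10910.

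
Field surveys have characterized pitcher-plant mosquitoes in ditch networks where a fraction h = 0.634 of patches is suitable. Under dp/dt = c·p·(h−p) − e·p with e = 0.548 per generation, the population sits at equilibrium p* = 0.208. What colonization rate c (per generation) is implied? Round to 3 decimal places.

1.286

At equilibrium c(h−p*) = e, so c = e/(h−p*).
c = 0.548/(0.634 − 0.208) = 0.548/0.4260 = 1.2864.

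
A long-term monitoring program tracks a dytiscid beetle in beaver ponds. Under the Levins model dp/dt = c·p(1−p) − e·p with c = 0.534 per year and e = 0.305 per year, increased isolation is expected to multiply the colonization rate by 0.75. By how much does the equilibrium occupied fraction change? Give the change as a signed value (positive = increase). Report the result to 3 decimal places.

Before: p* = 1 − 0.305/0.534 = 0.4288.
After the change, c = 0.4005, e = 0.305, so p* = 1 − 0.305/0.4005 = 0.2385.
Δp* = 0.2385 − 0.4288 = -0.1904.

-0.190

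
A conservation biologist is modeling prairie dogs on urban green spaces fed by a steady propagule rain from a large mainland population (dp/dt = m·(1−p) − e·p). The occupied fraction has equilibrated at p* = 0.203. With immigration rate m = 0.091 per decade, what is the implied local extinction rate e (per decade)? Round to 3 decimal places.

0.357

At equilibrium m(1−p*) = e·p*, so e = m(1−p*)/p*.
e = 0.091 × 0.7970 / 0.203 = 0.3573.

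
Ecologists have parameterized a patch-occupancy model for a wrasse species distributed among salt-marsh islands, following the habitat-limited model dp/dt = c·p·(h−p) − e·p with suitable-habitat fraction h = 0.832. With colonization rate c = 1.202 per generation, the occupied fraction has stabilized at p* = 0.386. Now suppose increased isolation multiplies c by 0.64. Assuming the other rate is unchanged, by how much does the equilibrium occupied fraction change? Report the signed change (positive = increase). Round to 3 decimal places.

Balance c(h−p*) = e gives e = 1.202×(0.832 − 0.38600) = 0.53609.
New p* = 0.832 − e/c = 0.832 − 0.53609/0.76928 = 0.13513.
Δp* = 0.13513 − 0.38600 = -0.25087.

-0.251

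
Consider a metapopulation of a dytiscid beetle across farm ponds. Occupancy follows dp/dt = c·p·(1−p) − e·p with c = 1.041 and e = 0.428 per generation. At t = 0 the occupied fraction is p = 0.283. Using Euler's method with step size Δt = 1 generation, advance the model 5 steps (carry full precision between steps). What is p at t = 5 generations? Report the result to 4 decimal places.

Update rule: p ← p + [c·p·(1−p) − e·p]·Δt with Δt = 1.
  1  |  dp/dt·Δt = +0.090106  |  p_1 = 0.373106
  2  |  dp/dt·Δt = +0.083798  |  p_2 = 0.456905
  3  |  dp/dt·Δt = +0.062761  |  p_3 = 0.519666
  4  |  dp/dt·Δt = +0.037430  |  p_4 = 0.557096
  5  |  dp/dt·Δt = +0.018419  |  p_5 = 0.575515

0.5755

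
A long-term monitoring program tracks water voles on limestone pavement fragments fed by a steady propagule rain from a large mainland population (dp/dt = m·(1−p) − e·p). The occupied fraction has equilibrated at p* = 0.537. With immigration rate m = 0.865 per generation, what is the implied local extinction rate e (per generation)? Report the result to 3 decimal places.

0.746

At equilibrium m(1−p*) = e·p*, so e = m(1−p*)/p*.
e = 0.865 × 0.4630 / 0.537 = 0.7458.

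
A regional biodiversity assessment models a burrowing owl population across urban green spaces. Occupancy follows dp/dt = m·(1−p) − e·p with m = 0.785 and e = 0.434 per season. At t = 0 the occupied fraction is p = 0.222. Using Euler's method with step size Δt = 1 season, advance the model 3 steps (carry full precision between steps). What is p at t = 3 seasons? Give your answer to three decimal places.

Update rule: p ← p + [m·(1−p) − e·p]·Δt with Δt = 1.
t = 1: p = 0.22200 + (+0.51438) = 0.73638
t = 2: p = 0.73638 + (-0.11265) = 0.62373
t = 3: p = 0.62373 + (+0.02467) = 0.64840

0.648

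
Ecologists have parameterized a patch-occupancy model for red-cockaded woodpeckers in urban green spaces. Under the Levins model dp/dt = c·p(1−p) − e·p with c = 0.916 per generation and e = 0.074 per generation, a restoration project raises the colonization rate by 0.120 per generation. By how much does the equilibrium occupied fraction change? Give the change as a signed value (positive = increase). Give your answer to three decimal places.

Before: p* = 1 − 0.074/0.916 = 0.9192.
After the change, c = 1.036, e = 0.074, so p* = 1 − 0.074/1.036 = 0.9286.
Δp* = 0.9286 − 0.9192 = +0.0094.

0.009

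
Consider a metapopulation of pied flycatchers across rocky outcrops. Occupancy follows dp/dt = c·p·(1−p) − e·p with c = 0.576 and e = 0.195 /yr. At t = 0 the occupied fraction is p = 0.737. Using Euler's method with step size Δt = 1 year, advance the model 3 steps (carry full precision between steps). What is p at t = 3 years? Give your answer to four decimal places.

0.6771

Update rule: p ← p + [c·p·(1−p) − e·p]·Δt with Δt = 1.
step 1: Δp = -0.03207, p = 0.70493
step 2: Δp = -0.01765, p = 0.68728
step 3: Δp = -0.01022, p = 0.67706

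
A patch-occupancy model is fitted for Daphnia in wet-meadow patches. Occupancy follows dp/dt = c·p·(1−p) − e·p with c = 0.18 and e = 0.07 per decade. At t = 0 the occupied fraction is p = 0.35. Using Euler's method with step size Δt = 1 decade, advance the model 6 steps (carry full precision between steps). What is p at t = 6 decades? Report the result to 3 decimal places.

Update rule: p ← p + [c·p·(1−p) − e·p]·Δt with Δt = 1.
p: 0.35000 → 0.36645  (Δp = +0.01645)
p: 0.36645 → 0.38259  (Δp = +0.01614)
p: 0.38259 → 0.39833  (Δp = +0.01574)
p: 0.39833 → 0.41358  (Δp = +0.01526)
p: 0.41358 → 0.42829  (Δp = +0.01471)
p: 0.42829 → 0.44238  (Δp = +0.01409)

0.442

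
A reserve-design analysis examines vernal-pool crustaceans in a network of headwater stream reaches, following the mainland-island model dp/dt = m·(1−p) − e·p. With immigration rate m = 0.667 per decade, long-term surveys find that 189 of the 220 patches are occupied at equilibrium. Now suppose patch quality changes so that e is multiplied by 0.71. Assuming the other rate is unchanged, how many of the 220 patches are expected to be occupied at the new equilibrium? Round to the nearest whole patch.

197

Observed p* = 189/220 = 0.85909.
Balance m(1−p*) = e·p* gives e = m(1−p*)/p* = 0.667×0.14091/0.85909 = 0.10940.
New p* = m/(m+e) = 0.66700/(0.66700+0.07767) = 0.89570.
Expected occupied = 220 × 0.89570 = 197.05 ≈ 197.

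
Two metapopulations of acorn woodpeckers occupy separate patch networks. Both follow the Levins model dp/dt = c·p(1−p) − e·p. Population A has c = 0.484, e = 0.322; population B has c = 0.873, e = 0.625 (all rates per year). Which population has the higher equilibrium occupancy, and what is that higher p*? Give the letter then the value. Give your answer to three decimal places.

A: p*_A = 1 − 0.322/0.484 = 0.3347.
B: p*_B = 1 − 0.625/0.873 = 0.2841.
A is higher at 0.3347.

A, 0.335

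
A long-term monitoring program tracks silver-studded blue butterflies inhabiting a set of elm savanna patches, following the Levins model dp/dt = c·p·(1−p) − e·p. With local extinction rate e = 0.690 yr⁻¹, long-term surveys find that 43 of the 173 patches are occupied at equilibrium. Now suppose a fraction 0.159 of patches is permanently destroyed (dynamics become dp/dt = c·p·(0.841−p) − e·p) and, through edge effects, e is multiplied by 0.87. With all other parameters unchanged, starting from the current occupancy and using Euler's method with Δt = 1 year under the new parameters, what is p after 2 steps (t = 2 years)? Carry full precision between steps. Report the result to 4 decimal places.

0.2244

Observed p* = 43/173 = 0.24855.
Balance c(1−p*) = e gives c = e/(1 − 0.24855) = 0.690/0.75145 = 0.91823.
Starting from p₀ = 0.24855; update p ← p + (dp/dt)·Δt with the new parameters.
t = 1: p = 0.24855 + (-0.01399) = 0.23456
t = 2: p = 0.23456 + (-0.01019) = 0.22437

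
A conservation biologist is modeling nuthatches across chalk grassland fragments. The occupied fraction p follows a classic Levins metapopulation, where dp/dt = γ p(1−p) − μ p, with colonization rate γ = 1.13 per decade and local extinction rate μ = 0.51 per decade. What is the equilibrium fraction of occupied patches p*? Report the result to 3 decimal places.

0.549

At equilibrium, colonization balances extinction: γ·p*·(1−p*) = μ·p*.
So p* = 1 − μ/γ = 1 − 0.51/1.13 = 1 − 0.4513 = 0.5487.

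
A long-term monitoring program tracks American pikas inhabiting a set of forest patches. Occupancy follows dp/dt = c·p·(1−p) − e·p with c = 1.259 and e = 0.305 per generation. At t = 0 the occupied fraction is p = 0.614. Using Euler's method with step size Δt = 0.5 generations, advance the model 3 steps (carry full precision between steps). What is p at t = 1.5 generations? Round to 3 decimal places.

Update rule: p ← p + [c·p·(1−p) − e·p]·Δt with Δt = 0.5.
step 1: Δp = +0.05556, p = 0.66956
step 2: Δp = +0.03717, p = 0.70673
step 3: Δp = +0.02270, p = 0.72942

0.729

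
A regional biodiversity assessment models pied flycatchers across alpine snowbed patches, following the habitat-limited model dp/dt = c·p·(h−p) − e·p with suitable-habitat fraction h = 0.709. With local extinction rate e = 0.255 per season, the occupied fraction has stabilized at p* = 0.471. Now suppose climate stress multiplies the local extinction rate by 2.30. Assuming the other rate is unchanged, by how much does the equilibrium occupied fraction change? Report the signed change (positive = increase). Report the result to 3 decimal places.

-0.309

Balance c(h−p*) = e gives c = e/(0.709 − 0.47100) = 0.255/0.23800 = 1.07143.
New p* = 0.709 − e/c = 0.709 − 0.58650/1.07143 = 0.16160.
Δp* = 0.16160 − 0.47100 = -0.30940.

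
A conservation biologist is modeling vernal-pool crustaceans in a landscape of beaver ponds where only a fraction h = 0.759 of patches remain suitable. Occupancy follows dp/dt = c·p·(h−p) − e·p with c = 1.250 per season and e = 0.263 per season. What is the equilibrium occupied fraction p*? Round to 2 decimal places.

0.55

Setting dp/dt = 0 and dividing by p* gives c·(h−p*) = e.
So p* = h − e/c = 0.759 − 0.263/1.250 = 0.759 − 0.2104 = 0.5486.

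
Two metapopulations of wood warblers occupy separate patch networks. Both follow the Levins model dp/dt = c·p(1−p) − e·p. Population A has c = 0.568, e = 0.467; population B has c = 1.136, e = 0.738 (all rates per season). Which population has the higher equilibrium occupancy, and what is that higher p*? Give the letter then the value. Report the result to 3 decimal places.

B, 0.350

A: p*_A = 1 − 0.467/0.568 = 0.1778.
B: p*_B = 1 − 0.738/1.136 = 0.3504.
B is higher at 0.3504.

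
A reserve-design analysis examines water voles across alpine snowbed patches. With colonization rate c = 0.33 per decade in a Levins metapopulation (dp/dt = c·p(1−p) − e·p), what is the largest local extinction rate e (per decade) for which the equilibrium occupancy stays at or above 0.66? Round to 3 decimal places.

1 − e/c ≥ 0.66 ⇒ e ≤ c(1 − 0.66) = 0.33 × 0.3400.
e_max = 0.1122.

0.112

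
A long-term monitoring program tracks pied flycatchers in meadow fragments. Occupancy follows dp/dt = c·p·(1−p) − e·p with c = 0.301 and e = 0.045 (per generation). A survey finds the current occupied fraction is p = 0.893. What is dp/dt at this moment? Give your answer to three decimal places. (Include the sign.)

-0.011

Colonization term: c·p·(1−p) = 0.301×0.893×0.1070 = 0.02876.
Extinction term: e·p = 0.04018.
dp/dt = 0.02876 − 0.04018 = -0.01142.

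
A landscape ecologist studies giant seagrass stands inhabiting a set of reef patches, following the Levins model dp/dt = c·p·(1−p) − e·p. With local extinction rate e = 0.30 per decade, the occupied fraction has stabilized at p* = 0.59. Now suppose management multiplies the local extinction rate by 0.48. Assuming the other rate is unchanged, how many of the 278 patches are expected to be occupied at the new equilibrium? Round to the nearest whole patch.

223

Balance c(1−p*) = e gives c = e/(1 − 0.59000) = 0.30/0.41000 = 0.73171.
New p* = 1 − e/c = 1 − 0.14400/0.73171 = 0.80320.
Expected occupied = 278 × 0.80320 = 223.29 ≈ 223.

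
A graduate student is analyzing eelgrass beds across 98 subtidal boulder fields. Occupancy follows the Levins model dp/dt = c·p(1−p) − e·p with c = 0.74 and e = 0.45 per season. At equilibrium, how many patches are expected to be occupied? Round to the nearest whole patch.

p* = 1 − e/c = 1 − 0.45/0.74 = 0.3919.
Expected occupied patches = N × p* = 98 × 0.3919 = 38.41 ≈ 38.

38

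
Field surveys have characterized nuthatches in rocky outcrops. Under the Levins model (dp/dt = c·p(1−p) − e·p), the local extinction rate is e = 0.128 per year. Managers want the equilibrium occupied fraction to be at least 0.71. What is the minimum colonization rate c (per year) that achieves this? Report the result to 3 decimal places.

0.441

p* = 1 − e/c ≥ 0.71 requires e/c ≤ 0.2900, i.e. c ≥ e/0.2900.
c_min = 0.128/0.2900 = 0.4414.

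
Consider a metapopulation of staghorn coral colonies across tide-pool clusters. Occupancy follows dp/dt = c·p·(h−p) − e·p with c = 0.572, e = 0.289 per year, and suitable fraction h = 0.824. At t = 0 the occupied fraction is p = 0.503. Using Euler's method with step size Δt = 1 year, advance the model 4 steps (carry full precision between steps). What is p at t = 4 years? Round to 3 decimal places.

Update rule: p ← p + [c·p·(h−p) − e·p]·Δt with Δt = 1.
  1  |  dp/dt·Δt = -0.053010  |  p_1 = 0.449990
  2  |  dp/dt·Δt = -0.033779  |  p_2 = 0.416211
  3  |  dp/dt·Δt = -0.023201  |  p_3 = 0.393009
  4  |  dp/dt·Δt = -0.016692  |  p_4 = 0.376317

0.376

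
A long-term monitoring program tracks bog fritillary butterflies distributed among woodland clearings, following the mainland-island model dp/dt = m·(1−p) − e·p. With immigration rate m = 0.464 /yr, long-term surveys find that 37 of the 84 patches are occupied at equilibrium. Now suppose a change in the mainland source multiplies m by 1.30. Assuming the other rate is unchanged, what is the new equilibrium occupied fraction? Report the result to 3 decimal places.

0.506

Observed p* = 37/84 = 0.44048.
Balance m(1−p*) = e·p* gives e = m(1−p*)/p* = 0.464×0.55952/0.44048 = 0.58940.
New p* = m/(m+e) = 0.60320/(0.60320+0.58940) = 0.50579.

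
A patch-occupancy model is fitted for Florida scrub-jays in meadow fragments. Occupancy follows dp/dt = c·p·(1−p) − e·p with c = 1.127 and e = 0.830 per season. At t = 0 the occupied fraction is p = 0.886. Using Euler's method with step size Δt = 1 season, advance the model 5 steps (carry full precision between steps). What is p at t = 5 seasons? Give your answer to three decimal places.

Update rule: p ← p + [c·p·(1−p) − e·p]·Δt with Δt = 1.
step 1: Δp = -0.62155, p = 0.26445
step 2: Δp = -0.00027, p = 0.26418
step 3: Δp = -0.00019, p = 0.26399
step 4: Δp = -0.00013, p = 0.26385
step 5: Δp = -0.00009, p = 0.26376

0.264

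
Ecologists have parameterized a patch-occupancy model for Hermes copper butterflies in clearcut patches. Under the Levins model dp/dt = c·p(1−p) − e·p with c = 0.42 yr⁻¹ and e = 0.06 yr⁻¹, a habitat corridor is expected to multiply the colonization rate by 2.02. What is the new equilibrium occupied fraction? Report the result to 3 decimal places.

Before: p* = 1 − 0.06/0.42 = 0.8571.
After the change, c = 0.8484, e = 0.06, so p* = 1 − 0.06/0.8484 = 0.9293.

0.929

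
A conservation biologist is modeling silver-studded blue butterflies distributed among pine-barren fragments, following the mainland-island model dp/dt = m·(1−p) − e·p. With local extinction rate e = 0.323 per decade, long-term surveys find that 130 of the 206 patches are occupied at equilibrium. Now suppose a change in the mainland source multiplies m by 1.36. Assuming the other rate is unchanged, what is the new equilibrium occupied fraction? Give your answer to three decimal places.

0.699

Observed p* = 130/206 = 0.63107.
Balance m(1−p*) = e·p* gives m = e·p*/(1−p*) = 0.323×0.63107/0.36893 = 0.55250.
New p* = m/(m+e) = 0.75140/(0.75140+0.32300) = 0.69937.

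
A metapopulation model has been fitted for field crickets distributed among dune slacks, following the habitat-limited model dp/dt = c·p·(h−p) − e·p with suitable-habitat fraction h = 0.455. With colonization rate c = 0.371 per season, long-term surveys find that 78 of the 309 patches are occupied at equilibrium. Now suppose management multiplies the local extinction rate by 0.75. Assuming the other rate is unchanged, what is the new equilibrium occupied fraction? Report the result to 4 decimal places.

Observed p* = 78/309 = 0.25243.
Balance c(h−p*) = e gives e = 0.371×(0.455 − 0.25243) = 0.07515.
New p* = 0.455 − e/c = 0.455 − 0.05636/0.37100 = 0.30309.

0.3031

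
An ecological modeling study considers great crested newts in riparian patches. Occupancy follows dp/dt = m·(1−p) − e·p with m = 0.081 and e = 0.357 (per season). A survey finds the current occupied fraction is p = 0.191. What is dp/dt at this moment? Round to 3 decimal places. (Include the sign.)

Colonization term: m·(1−p) = 0.081×0.8090 = 0.06553.
Extinction term: e·p = 0.06819.
dp/dt = 0.06553 − 0.06819 = -0.00266.

-0.003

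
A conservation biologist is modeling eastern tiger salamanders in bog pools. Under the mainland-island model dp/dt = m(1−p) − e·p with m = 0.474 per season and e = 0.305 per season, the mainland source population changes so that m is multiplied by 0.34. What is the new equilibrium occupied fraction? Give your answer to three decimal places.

Before: p* = 0.474/(0.474+0.305) = 0.6085.
After: m = 0.16116, e = 0.305; p* = 0.16116/0.4662 = 0.3457.

0.346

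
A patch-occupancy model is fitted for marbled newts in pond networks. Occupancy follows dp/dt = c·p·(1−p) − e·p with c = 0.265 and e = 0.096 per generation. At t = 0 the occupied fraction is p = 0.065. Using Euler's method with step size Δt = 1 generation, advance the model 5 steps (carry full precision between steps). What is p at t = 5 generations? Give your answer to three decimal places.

Update rule: p ← p + [c·p·(1−p) − e·p]·Δt with Δt = 1.
step 1: Δp = +0.00987, p = 0.07487
step 2: Δp = +0.01117, p = 0.08603
step 3: Δp = +0.01258, p = 0.09861
step 4: Δp = +0.01409, p = 0.11270
step 5: Δp = +0.01568, p = 0.12838

0.128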